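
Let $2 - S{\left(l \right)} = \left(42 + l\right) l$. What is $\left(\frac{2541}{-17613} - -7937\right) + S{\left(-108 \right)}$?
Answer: $\frac{4760534}{5871} \approx 810.86$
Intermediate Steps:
$S{\left(l \right)} = 2 - l \left(42 + l\right)$ ($S{\left(l \right)} = 2 - \left(42 + l\right) l = 2 - l \left(42 + l\right)$)
$\left(\frac{2541}{-17613} - -7937\right) + S{\left(-108 \right)} = \left(\frac{2541}{-17613} - -7937\right) - 7126 = \left(2541 \left(- \frac{1}{17613}\right) + 7937\right) + \left(2 - 11664 + 4536\right) = \left(- \frac{847}{5871} + 7937\right) + \left(2 - 11664 + 4536\right) = \frac{46597280}{5871} - 7126 = \frac{4760534}{5871}$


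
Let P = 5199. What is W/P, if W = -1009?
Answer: -1009/5199 ≈ -0.19408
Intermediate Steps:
W/P = -1009/5199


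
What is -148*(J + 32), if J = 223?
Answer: -37740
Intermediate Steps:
-148*(J + 32) = -148*(223 + 32) = -148*255 = -37740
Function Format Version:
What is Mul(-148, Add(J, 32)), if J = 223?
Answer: -37740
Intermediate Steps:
Mul(-148, Add(J, 32)) = Mul(-148, Add(223, 32)) = Mul(-148, 255) = -37740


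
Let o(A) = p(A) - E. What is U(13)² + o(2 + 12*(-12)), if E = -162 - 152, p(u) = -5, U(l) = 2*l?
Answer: 985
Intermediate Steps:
E = -314
o(A) = 309 (o(A) = -5 - 1*(-314) = -5 + 314 = 309)
U(13)² + o(2 + 12*(-12)) = (2*13)² + 309 = 26² + 309 = 676 + 309 = 985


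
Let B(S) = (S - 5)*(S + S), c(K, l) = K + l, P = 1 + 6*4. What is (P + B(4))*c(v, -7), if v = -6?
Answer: -221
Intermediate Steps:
P = 25 (P = 1 + 24 = 25)
B(S) = 2*S*(-5 + S) (B(S) = (-5 + S)*(2*S) = 2*S*(-5 + S))
(P + B(4))*c(v, -7) = (25 + 2*4*(-5 + 4))*(-6 - 7) = (25 + 2*4*(-1))*(-13) = (25 - 8)*(-13) = 17*(-13) = -221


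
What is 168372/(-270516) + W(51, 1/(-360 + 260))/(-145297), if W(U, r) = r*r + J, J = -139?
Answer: -20355287322543/32754302710000 ≈ -0.62145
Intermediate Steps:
W(U, r) = -139 + r**2 (W(U, r) = r*r - 139 = r**2 - 139 = -139 + r**2)
168372/(-270516) + W(51, 1/(-360 + 260))/(-145297) = 168372/(-270516) + (-139 + (1/(-360 + 260))**2)/(-145297) = 168372*(-1/270516) + (-139 + (1/(-100))**2)*(-1/145297) = -14031/22543 + (-139 + (-1/100)**2)*(-1/145297) = -14031/22543 + (-139 + 1/10000)*(-1/145297) = -14031/22543 - 1389999/10000*(-1/145297) = -14031/22543 + 1389999/1452970000 = -20355287322543/32754302710000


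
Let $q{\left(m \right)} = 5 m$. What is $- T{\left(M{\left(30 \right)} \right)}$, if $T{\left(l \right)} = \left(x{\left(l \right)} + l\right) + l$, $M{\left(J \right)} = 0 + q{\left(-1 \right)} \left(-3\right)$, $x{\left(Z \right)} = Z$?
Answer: $-45$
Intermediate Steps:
$M{\left(J \right)} = 15$ ($M{\left(J \right)} = 0 + 5 \left(-1\right) \left(-3\right) = 0 - -15 = 0 + 15 = 15$)
$T{\left(l \right)} = 3 l$ ($T{\left(l \right)} = \left(l + l\right) + l = 2 l + l = 3 l$)
$- T{\left(M{\left(30 \right)} \right)} = - 3 \cdot 15 = \left(-1\right) 45 = -45$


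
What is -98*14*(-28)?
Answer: 38416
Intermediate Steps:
-98*14*(-28) = -1372*(-28) = 38416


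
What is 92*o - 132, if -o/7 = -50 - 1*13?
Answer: 40440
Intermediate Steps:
o = 441 (o = -7*(-50 - 1*13) = -7*(-50 - 13) = -7*(-63) = 441)
92*o - 132 = 92*441 - 132 = 40572 - 132 = 40440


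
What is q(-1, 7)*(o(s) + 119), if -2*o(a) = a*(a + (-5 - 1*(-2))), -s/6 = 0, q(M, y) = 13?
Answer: 1547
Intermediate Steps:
s = 0 (s = -6*0 = 0)
o(a) = -a*(-3 + a)/2 (o(a) = -a*(a + (-5 - 1*(-2)))/2 = -a*(a + (-5 + 2))/2 = -a*(a - 3)/2 = -a*(-3 + a)/2)
q(-1, 7)*(o(s) + 119) = 13*((½)*0*(3 - 1*0) + 119) = 13*((½)*0*(3 + 0) + 119) = 13*((½)*0*3 + 119) = 13*(0 + 119) = 13*119 = 1547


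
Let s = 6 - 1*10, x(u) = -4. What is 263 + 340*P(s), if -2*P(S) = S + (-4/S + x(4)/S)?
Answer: 603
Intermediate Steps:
s = -4 (s = 6 - 10 = -4)
P(S) = 4/S - S/2 (P(S) = -(S + (-4/S - 4/S))/2 = -(S - 8/S)/2 = 4/S - S/2)
263 + 340*P(s) = 263 + 340*(4/(-4) - ½*(-4)) = 263 + 340*(4*(-¼) + 2) = 263 + 340*(-1 + 2) = 263 + 340*1 = 263 + 340 = 603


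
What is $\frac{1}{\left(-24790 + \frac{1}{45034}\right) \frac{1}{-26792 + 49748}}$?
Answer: $- \frac{344600168}{372130953} \approx -0.92602$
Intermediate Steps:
$\frac{1}{\left(-24790 + \frac{1}{45034}\right) \frac{1}{-26792 + 49748}} = \frac{1}{\left(-24790 + \frac{1}{45034}\right) \frac{1}{22956}} = \frac{1}{\left(- \frac{1116392859}{45034}\right) \frac{1}{22956}} = \frac{1}{- \frac{372130953}{344600168}} = - \frac{344600168}{372130953}$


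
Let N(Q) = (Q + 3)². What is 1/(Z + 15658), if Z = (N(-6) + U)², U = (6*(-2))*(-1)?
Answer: 1/16099 ≈ 6.2116e-5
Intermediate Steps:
N(Q) = (3 + Q)²
U = 12 (U = -12*(-1) = 12)
Z = 441 (Z = ((3 - 6)² + 12)² = ((-3)² + 12)² = (9 + 12)² = 21² = 441)
1/(Z + 15658) = 1/(441 + 15658) = 1/16099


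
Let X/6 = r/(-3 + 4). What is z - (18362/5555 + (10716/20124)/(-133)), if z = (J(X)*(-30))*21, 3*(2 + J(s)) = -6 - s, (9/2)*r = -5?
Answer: 72820071967/65210145 ≈ 1116.7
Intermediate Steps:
r = -10/9 (r = (2/9)*(-5) = -10/9 ≈ -1.1111)
X = -20/3 (X = 6*(-10/(9*(-3 + 4))) = 6*(-10/9/1) = 6*(-10/9*1) = 6*(-10/9) = -20/3 ≈ -6.6667)
J(s) = -4 - s/3 (J(s) = -2 + (-6 - s)/3 = -2 + (-2 - s/3) = -4 - s/3)
z = 1120 (z = ((-4 - ⅓*(-20/3))*(-30))*21 = ((-4 + 20/9)*(-30))*21 = -16/9*(-30)*21 = (160/3)*21 = 1120)
z - (18362/5555 + (10716/20124)/(-133)) = 1120 - (18362/5555 + (10716/20124)/(-133)) = 1120 - (18362*(1/5555) + (10716*(1/20124))*(-1/133)) = 1120 - (18362/5555 + (893/1677)*(-1/133)) = 1120 - (18362/5555 - 47/11739) = 1120 - 1*215290433/65210145 = 1120 - 215290433/65210145 = 72820071967/65210145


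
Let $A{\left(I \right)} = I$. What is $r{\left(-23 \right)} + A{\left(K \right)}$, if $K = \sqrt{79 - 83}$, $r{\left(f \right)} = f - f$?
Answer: $2 i \approx 2.0 i$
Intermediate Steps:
$r{\left(f \right)} = 0$
$K = 2 i$ ($K = \sqrt{-4} = 2 i \approx 2.0 i$)
$r{\left(-23 \right)} + A{\left(K \right)} = 0 + 2 i = 2 i$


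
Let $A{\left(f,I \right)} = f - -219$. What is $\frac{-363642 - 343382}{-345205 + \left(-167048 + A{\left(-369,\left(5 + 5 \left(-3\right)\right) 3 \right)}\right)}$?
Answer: $\frac{707024}{512403} \approx 1.3798$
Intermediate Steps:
$A{\left(f,I \right)} = 219 + f$ ($A{\left(f,I \right)} = f + 219 = 219 + f$)
$\frac{-363642 - 343382}{-345205 + \left(-167048 + A{\left(-369,\left(5 + 5 \left(-3\right)\right) 3 \right)}\right)} = \frac{-363642 - 343382}{-345205 + \left(-167048 + \left(219 - 369\right)\right)} = - \frac{707024}{-345205 - 167198} = - \frac{707024}{-512403} = \left(-707024\right) \left(- \frac{1}{512403}\right) = \frac{707024}{512403}$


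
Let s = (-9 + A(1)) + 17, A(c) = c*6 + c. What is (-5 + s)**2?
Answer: 100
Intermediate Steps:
A(c) = 7*c (A(c) = 6*c + c = 7*c)
s = 15 (s = (-9 + 7*1) + 17 = (-9 + 7) + 17 = -2 + 17 = 15)
(-5 + s)**2 = (-5 + 15)**2 = 10**2 = 100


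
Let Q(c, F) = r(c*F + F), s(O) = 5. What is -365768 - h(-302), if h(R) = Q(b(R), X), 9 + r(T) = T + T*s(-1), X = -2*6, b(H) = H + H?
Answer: -409175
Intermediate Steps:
b(H) = 2*H
X = -12
r(T) = -9 + 6*T (r(T) = -9 + (T + T*5) = -9 + (T + 5*T) = -9 + 6*T)
Q(c, F) = -9 + 6*F + 6*F*c (Q(c, F) = -9 + 6*(c*F + F) = -9 + 6*(F*c + F) = -9 + 6*(F + F*c) = -9 + (6*F + 6*F*c) = -9 + 6*F + 6*F*c)
h(R) = -81 - 144*R (h(R) = -9 + 6*(-12)*(1 + 2*R) = -9 + (-72 - 144*R) = -81 - 144*R)
-365768 - h(-302) = -365768 - (-81 - 144*(-302)) = -365768 - (-81 + 43488) = -365768 - 1*43407 = -365768 - 43407 = -409175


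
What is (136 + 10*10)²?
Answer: 55696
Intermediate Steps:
(136 + 10*10)² = (136 + 100)² = 236² = 55696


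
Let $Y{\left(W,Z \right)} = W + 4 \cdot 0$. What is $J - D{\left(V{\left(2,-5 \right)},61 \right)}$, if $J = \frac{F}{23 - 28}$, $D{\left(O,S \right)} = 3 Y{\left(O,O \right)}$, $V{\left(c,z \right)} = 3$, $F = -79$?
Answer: $\frac{34}{5} \approx 6.8$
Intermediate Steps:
$Y{\left(W,Z \right)} = W$ ($Y{\left(W,Z \right)} = W + 0 = W$)
$D{\left(O,S \right)} = 3 O$
$J = \frac{79}{5}$ ($J = \frac{1}{23 - 28} \left(-79\right) = \frac{1}{-5} \left(-79\right) = \left(- \frac{1}{5}\right) \left(-79\right) = \frac{79}{5} \approx 15.8$)
$J - D{\left(V{\left(2,-5 \right)},61 \right)} = \frac{79}{5} - 3 \cdot 3 = \frac{79}{5} - 9 = \frac{34}{5}$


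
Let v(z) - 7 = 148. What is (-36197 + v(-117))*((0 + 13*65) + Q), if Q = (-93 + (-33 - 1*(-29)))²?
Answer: -369574668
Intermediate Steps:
v(z) = 155 (v(z) = 7 + 148 = 155)
Q = 9409 (Q = (-93 + (-33 + 29))² = (-93 - 4)² = (-97)² = 9409)
(-36197 + v(-117))*((0 + 13*65) + Q) = (-36197 + 155)*((0 + 13*65) + 9409) = -36042*((0 + 845) + 9409) = -36042*(845 + 9409) = -36042*10254 = -369574668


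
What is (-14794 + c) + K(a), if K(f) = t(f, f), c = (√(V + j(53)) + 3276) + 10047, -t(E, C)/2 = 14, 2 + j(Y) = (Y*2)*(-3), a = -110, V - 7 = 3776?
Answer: -1499 + √3463 ≈ -1440.2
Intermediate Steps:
V = 3783 (V = 7 + 3776 = 3783)
j(Y) = -2 - 6*Y (j(Y) = -2 + (Y*2)*(-3) = -2 + (2*Y)*(-3) = -2 - 6*Y)
t(E, C) = -28 (t(E, C) = -2*14 = -28)
c = 13323 + √3463 (c = (√(3783 + (-2 - 6*53)) + 3276) + 10047 = (√(3783 + (-2 - 318)) + 3276) + 10047 = (√(3783 - 320) + 3276) + 10047 = (√3463 + 3276) + 10047 = (3276 + √3463) + 10047 = 13323 + √3463 ≈ 13382.)
K(f) = -28
(-14794 + c) + K(a) = (-14794 + (13323 + √3463)) - 28 = (-1471 + √3463) - 28 = -1499 + √3463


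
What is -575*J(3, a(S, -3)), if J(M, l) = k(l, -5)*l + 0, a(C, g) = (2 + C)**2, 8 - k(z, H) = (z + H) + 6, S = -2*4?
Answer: 600300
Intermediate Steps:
S = -8
k(z, H) = 2 - H - z (k(z, H) = 8 - ((z + H) + 6) = 8 - ((H + z) + 6) = 8 - (6 + H + z) = 8 + (-6 - H - z) = 2 - H - z)
J(M, l) = l*(7 - l) (J(M, l) = (2 - 1*(-5) - l)*l + 0 = (2 + 5 - l)*l + 0 = (7 - l)*l + 0 = l*(7 - l) + 0 = l*(7 - l))
-575*J(3, a(S, -3)) = -575*(2 - 8)**2*(7 - (2 - 8)**2) = -575*(-6)**2*(7 - 1*(-6)**2) = -20700*(7 - 1*36) = -20700*(7 - 36) = -20700*(-29) = -575*(-1044) = 600300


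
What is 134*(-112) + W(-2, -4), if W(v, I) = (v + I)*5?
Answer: -15038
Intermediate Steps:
W(v, I) = 5*I + 5*v (W(v, I) = (I + v)*5 = 5*I + 5*v)
134*(-112) + W(-2, -4) = 134*(-112) + (5*(-4) + 5*(-2)) = -15008 + (-20 - 10) = -15008 - 30 = -15038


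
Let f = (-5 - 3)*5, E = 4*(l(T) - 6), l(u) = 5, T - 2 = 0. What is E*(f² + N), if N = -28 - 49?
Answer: -6092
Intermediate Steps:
T = 2 (T = 2 + 0 = 2)
E = -4 (E = 4*(5 - 6) = 4*(-1) = -4)
N = -77
f = -40 (f = -8*5 = -40)
E*(f² + N) = -4*((-40)² - 77) = -4*(1600 - 77) = -4*1523 = -6092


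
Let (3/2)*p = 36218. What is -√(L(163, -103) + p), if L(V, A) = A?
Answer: -√216381/3 ≈ -155.06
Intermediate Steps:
p = 72436/3 (p = (⅔)*36218 = 72436/3 ≈ 24145.)
-√(L(163, -103) + p) = -√(-103 + 72436/3) = -√(72127/3) = -√216381/3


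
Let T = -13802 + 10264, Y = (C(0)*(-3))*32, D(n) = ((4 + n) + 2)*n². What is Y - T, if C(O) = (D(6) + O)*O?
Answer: 3538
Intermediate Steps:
D(n) = n²*(6 + n) (D(n) = (6 + n)*n² = n²*(6 + n))
C(O) = O*(432 + O) (C(O) = (6²*(6 + 6) + O)*O = (36*12 + O)*O = (432 + O)*O = O*(432 + O))
Y = 0 (Y = ((0*(432 + 0))*(-3))*32 = ((0*432)*(-3))*32 = (0*(-3))*32 = 0*32 = 0)
T = -3538
Y - T = 0 - 1*(-3538) = 0 + 3538 = 3538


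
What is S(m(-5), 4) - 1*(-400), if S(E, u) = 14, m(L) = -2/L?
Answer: 414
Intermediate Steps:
S(m(-5), 4) - 1*(-400) = 14 - 1*(-400) = 14 + 400 = 414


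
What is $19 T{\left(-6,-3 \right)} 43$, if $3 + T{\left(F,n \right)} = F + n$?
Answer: $-9804$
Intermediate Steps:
$T{\left(F,n \right)} = -3 + F + n$ ($T{\left(F,n \right)} = -3 + \left(F + n\right) = -3 + F + n$)
$19 T{\left(-6,-3 \right)} 43 = 19 \left(-3 - 6 - 3\right) 43 = 19 \left(-12\right) 43 = \left(-228\right) 43 = -9804$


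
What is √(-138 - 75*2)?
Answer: 12*I*√2 ≈ 16.971*I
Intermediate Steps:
√(-138 - 75*2) = √(-138 - 150) = √(-288) = 12*I*√2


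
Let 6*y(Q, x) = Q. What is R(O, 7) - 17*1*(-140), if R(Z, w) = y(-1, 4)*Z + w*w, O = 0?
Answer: 2429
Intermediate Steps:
y(Q, x) = Q/6
R(Z, w) = w² - Z/6 (R(Z, w) = ((⅙)*(-1))*Z + w*w = -Z/6 + w² = w² - Z/6)
R(O, 7) - 17*1*(-140) = (7² - ⅙*0) - 17*1*(-140) = (49 + 0) - 17*(-140) = 49 + 2380 = 2429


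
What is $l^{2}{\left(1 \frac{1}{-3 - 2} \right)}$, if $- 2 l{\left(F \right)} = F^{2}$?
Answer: $\frac{1}{2500} \approx 0.0004$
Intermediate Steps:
$l{\left(F \right)} = - \frac{F^{2}}{2}$
$l^{2}{\left(1 \frac{1}{-3 - 2} \right)} = \left(- \frac{\left(1 \frac{1}{-3 - 2}\right)^{2}}{2}\right)^{2} = \left(- \frac{\left(1 \frac{1}{-5}\right)^{2}}{2}\right)^{2} = \left(- \frac{\left(1 \left(- \frac{1}{5}\right)\right)^{2}}{2}\right)^{2} = \left(- \frac{\left(- \frac{1}{5}\right)^{2}}{2}\right)^{2} = \left(\left(- \frac{1}{2}\right) \frac{1}{25}\right)^{2} = \left(- \frac{1}{50}\right)^{2} = \frac{1}{2500}$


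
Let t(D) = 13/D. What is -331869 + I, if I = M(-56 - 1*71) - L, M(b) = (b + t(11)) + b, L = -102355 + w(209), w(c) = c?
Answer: -2529734/11 ≈ -2.2998e+5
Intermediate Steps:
L = -102146 (L = -102355 + 209 = -102146)
M(b) = 13/11 + 2*b (M(b) = (b + 13/11) + b = (13/11 + b) + b = 13/11 + 2*b)
I = 1120825/11 (I = (13/11 + 2*(-56 - 1*71)) - 1*(-102146) = (13/11 + 2*(-56 - 71)) + 102146 = (13/11 + 2*(-127)) + 102146 = (13/11 - 254) + 102146 = -2781/11 + 102146 = 1120825/11 ≈ 1.0189e+5)
-331869 + I = -331869 + 1120825/11 = -2529734/11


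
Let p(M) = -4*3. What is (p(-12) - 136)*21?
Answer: -3108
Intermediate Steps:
p(M) = -12
(p(-12) - 136)*21 = (-12 - 136)*21 = -148*21 = -3108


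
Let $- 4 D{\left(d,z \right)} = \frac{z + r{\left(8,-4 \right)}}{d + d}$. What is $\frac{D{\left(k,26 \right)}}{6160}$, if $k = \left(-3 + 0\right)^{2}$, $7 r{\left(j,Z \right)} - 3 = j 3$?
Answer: $- \frac{19}{282240} \approx -6.7319 \cdot 10^{-5}$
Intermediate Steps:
$r{\left(j,Z \right)} = \frac{3}{7} + \frac{3 j}{7}$ ($r{\left(j,Z \right)} = \frac{3}{7} + \frac{j 3}{7} = \frac{3}{7} + \frac{3 j}{7}$)
$k = 9$ ($k = \left(-3\right)^{2} = 9$)
$D{\left(d,z \right)} = - \frac{\frac{27}{7} + z}{8 d}$ ($D{\left(d,z \right)} = - \frac{\left(z + \left(\frac{3}{7} + \frac{3}{7} \cdot 8\right)\right) \frac{1}{d + d}}{4} = - \frac{\left(z + \left(\frac{3}{7} + \frac{24}{7}\right)\right) \frac{1}{2 d}}{4} = - \frac{\left(z + \frac{27}{7}\right) \frac{1}{2 d}}{4} = - \frac{\left(\frac{27}{7} + z\right) \frac{1}{2 d}}{4} = - \frac{\frac{1}{2} \frac{1}{d} \left(\frac{27}{7} + z\right)}{4} = - \frac{\frac{27}{7} + z}{8 d}$)
$\frac{D{\left(k,26 \right)}}{6160} = \frac{\frac{1}{56} \cdot \frac{1}{9} \left(-27 - 182\right)}{6160} = \frac{1}{56} \cdot \frac{1}{9} \left(-27 - 182\right) \frac{1}{6160} = \frac{1}{56} \cdot \frac{1}{9} \left(-209\right) \frac{1}{6160} = \left(- \frac{209}{504}\right) \frac{1}{6160} = - \frac{19}{282240}$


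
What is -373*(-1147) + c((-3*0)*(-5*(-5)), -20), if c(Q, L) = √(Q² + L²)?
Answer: 427851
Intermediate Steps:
c(Q, L) = √(L² + Q²)
-373*(-1147) + c((-3*0)*(-5*(-5)), -20) = -373*(-1147) + √((-20)² + ((-3*0)*(-5*(-5)))²) = 427831 + √(400 + (0*25)²) = 427831 + √(400 + 0²) = 427831 + √(400 + 0) = 427831 + √400 = 427831 + 20 = 427851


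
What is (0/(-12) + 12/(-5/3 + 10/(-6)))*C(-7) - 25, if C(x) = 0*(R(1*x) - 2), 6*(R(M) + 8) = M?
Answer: -25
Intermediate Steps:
R(M) = -8 + M/6
C(x) = 0 (C(x) = 0*((-8 + (1*x)/6) - 2) = 0*((-8 + x/6) - 2) = 0*(-10 + x/6) = 0)
(0/(-12) + 12/(-5/3 + 10/(-6)))*C(-7) - 25 = (0/(-12) + 12/(-5/3 + 10/(-6)))*0 - 25 = (0*(-1/12) + 12/(-5*1/3 + 10*(-1/6)))*0 - 25 = (0 + 12/(-5/3 - 5/3))*0 - 25 = (0 + 12/(-10/3))*0 - 25 = (0 + 12*(-3/10))*0 - 25 = (0 - 18/5)*0 - 25 = -18/5*0 - 25 = 0 - 25 = -25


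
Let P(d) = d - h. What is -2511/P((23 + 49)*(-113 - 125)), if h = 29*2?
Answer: 2511/17194 ≈ 0.14604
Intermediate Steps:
h = 58
P(d) = -58 + d (P(d) = d - 1*58 = d - 58 = -58 + d)
-2511/P((23 + 49)*(-113 - 125)) = -2511/(-58 + (23 + 49)*(-113 - 125)) = -2511/(-58 + 72*(-238)) = -2511/(-58 - 17136) = -2511/(-17194) = -2511*(-1/17194) = 2511/17194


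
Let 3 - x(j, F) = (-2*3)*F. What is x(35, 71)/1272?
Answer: 143/424 ≈ 0.33726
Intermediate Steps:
x(j, F) = 3 + 6*F (x(j, F) = 3 - (-2*3)*F = 3 - (-6)*F = 3 + 6*F)
x(35, 71)/1272 = (3 + 6*71)/1272 = (3 + 426)*(1/1272) = 429*(1/1272) = 143/424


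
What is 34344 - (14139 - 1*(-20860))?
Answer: -655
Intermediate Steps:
34344 - (14139 - 1*(-20860)) = 34344 - (14139 + 20860) = 34344 - 1*34999 = 34344 - 34999 = -655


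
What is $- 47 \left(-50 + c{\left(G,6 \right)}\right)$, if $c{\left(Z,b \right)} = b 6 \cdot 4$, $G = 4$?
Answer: $-4418$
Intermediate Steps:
$c{\left(Z,b \right)} = 24 b$ ($c{\left(Z,b \right)} = b 24 = 24 b$)
$- 47 \left(-50 + c{\left(G,6 \right)}\right) = - 47 \left(-50 + 24 \cdot 6\right) = - 47 \left(-50 + 144\right) = \left(-47\right) 94 = -4418$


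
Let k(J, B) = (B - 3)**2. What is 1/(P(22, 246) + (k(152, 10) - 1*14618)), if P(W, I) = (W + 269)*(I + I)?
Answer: 1/128603 ≈ 7.7759e-6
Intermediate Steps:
k(J, B) = (-3 + B)**2
P(W, I) = 2*I*(269 + W) (P(W, I) = (269 + W)*(2*I) = 2*I*(269 + W))
1/(P(22, 246) + (k(152, 10) - 1*14618)) = 1/(2*246*(269 + 22) + ((-3 + 10)**2 - 1*14618)) = 1/(2*246*291 + (7**2 - 14618)) = 1/(143172 + (49 - 14618)) = 1/(143172 - 14569) = 1/128603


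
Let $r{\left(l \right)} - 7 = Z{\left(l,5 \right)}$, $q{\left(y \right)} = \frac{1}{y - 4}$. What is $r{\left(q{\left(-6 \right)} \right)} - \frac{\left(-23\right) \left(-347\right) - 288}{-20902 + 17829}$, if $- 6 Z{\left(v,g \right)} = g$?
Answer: $\frac{22837}{2634} \approx 8.6701$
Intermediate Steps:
$Z{\left(v,g \right)} = - \frac{g}{6}$
$q{\left(y \right)} = \frac{1}{-4 + y}$
$r{\left(l \right)} = \frac{37}{6}$ ($r{\left(l \right)} = 7 - \frac{5}{6} = \frac{37}{6}$)
$r{\left(q{\left(-6 \right)} \right)} - \frac{\left(-23\right) \left(-347\right) - 288}{-20902 + 17829} = \frac{37}{6} - \frac{\left(-23\right) \left(-347\right) - 288}{-20902 + 17829} = \frac{37}{6} - \frac{7981 - 288}{-3073} = \frac{37}{6} - 7693 \left(- \frac{1}{3073}\right) = \frac{37}{6} - - \frac{1099}{439} = \frac{37}{6} + \frac{1099}{439} = \frac{22837}{2634}$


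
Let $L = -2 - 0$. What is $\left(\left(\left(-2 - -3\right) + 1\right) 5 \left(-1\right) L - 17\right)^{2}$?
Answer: $9$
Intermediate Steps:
$L = -2$ ($L = -2 + 0 = -2$)
$\left(\left(\left(-2 - -3\right) + 1\right) 5 \left(-1\right) L - 17\right)^{2} = \left(\left(\left(-2 - -3\right) + 1\right) 5 \left(-1\right) \left(-2\right) - 17\right)^{2} = \left(\left(\left(-2 + 3\right) + 1\right) \left(\left(-5\right) \left(-2\right)\right) - 17\right)^{2} = \left(\left(1 + 1\right) 10 - 17\right)^{2} = \left(2 \cdot 10 - 17\right)^{2} = \left(20 - 17\right)^{2} = 3^{2} = 9$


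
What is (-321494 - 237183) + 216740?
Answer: -341937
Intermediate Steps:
(-321494 - 237183) + 216740 = -558677 + 216740 = -341937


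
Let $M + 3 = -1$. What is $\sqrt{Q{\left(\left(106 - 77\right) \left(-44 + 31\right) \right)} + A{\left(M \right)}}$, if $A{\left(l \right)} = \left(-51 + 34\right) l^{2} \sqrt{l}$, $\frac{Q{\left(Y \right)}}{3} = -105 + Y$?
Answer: $\sqrt{-1446 - 544 i} \approx 7.0336 - 38.671 i$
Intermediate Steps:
$M = -4$ ($M = -3 - 1 = -4$)
$Q{\left(Y \right)} = -315 + 3 Y$ ($Q{\left(Y \right)} = 3 \left(-105 + Y\right) = -315 + 3 Y$)
$A{\left(l \right)} = - 17 l^{\frac{5}{2}}$ ($A{\left(l \right)} = - 17 l^{2} \sqrt{l} = - 17 l^{\frac{5}{2}}$)
$\sqrt{Q{\left(\left(106 - 77\right) \left(-44 + 31\right) \right)} + A{\left(M \right)}} = \sqrt{\left(-315 + 3 \left(106 - 77\right) \left(-44 + 31\right)\right) - 17 \left(-4\right)^{\frac{5}{2}}} = \sqrt{\left(-315 + 3 \cdot 29 \left(-13\right)\right) - 17 \cdot 32 i} = \sqrt{\left(-315 + 3 \left(-377\right)\right) - 544 i} = \sqrt{\left(-315 - 1131\right) - 544 i} = \sqrt{-1446 - 544 i}$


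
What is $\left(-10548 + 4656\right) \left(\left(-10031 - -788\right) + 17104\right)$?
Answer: $-46317012$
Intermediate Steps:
$\left(-10548 + 4656\right) \left(\left(-10031 - -788\right) + 17104\right) = - 5892 \left(\left(-10031 + 788\right) + 17104\right) = - 5892 \left(-9243 + 17104\right) = \left(-5892\right) 7861 = -46317012$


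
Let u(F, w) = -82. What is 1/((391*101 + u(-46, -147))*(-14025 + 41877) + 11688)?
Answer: 1/1097631156 ≈ 9.1105e-10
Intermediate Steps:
1/((391*101 + u(-46, -147))*(-14025 + 41877) + 11688) = 1/((391*101 - 82)*(-14025 + 41877) + 11688) = 1/((39491 - 82)*27852 + 11688) = 1/(39409*27852 + 11688) = 1/(1097619468 + 11688) = 1/1097631156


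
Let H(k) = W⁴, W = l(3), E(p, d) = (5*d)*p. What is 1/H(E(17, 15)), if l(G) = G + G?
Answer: 1/1296 ≈ 0.00077160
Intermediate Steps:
l(G) = 2*G
E(p, d) = 5*d*p
W = 6 (W = 2*3 = 6)
H(k) = 1296 (H(k) = 6⁴ = 1296)
1/H(E(17, 15)) = 1/1296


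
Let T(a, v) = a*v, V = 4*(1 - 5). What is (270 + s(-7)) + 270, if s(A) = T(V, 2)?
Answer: 508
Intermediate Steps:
V = -16 (V = 4*(-4) = -16)
s(A) = -32 (s(A) = -16*2 = -32)
(270 + s(-7)) + 270 = (270 - 32) + 270 = 238 + 270 = 508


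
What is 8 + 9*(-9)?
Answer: -73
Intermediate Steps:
8 + 9*(-9) = 8 - 81 = -73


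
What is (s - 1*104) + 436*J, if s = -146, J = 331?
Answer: 144066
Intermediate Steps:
(s - 1*104) + 436*J = (-146 - 1*104) + 436*331 = (-146 - 104) + 144316 = -250 + 144316 = 144066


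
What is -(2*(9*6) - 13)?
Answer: -95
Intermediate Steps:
-(2*(9*6) - 13) = -(2*54 - 13) = -(108 - 13) = -1*95 = -95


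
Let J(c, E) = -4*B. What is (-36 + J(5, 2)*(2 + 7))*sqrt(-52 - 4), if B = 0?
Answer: -72*I*sqrt(14) ≈ -269.4*I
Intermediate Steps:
J(c, E) = 0 (J(c, E) = -4*0 = 0)
(-36 + J(5, 2)*(2 + 7))*sqrt(-52 - 4) = (-36 + 0*(2 + 7))*sqrt(-52 - 4) = (-36 + 0*9)*sqrt(-56) = (-36 + 0)*(2*I*sqrt(14)) = -72*I*sqrt(14)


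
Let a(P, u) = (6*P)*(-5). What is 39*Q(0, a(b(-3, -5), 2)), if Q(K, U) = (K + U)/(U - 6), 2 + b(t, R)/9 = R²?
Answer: 40365/1036 ≈ 38.962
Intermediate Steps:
b(t, R) = -18 + 9*R²
a(P, u) = -30*P
Q(K, U) = (K + U)/(-6 + U)
39*Q(0, a(b(-3, -5), 2)) = 39*((0 - 30*(-18 + 9*(-5)²))/(-6 - 30*(-18 + 9*(-5)²))) = 39*((0 - 30*(-18 + 9*25))/(-6 - 30*(-18 + 9*25))) = 39*((0 - 30*(-18 + 225))/(-6 - 30*(-18 + 225))) = 39*((0 - 30*207)/(-6 - 30*207)) = 39*((0 - 6210)/(-6 - 6210)) = 39*(-6210/(-6216)) = 39*(-1/6216*(-6210)) = 39*(1035/1036) = 40365/1036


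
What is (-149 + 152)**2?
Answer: 9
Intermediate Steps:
(-149 + 152)**2 = 3**2 = 9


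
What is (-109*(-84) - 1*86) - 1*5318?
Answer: 3752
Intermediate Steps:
(-109*(-84) - 1*86) - 1*5318 = (9156 - 86) - 5318 = 9070 - 5318 = 3752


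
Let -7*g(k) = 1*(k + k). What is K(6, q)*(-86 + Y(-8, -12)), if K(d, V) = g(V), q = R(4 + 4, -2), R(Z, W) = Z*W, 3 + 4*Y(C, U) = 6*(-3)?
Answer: -2920/7 ≈ -417.14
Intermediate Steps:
Y(C, U) = -21/4 (Y(C, U) = -¾ + (6*(-3))/4 = -¾ + (¼)*(-18) = -¾ - 9/2 = -21/4)
R(Z, W) = W*Z
q = -16 (q = -2*(4 + 4) = -2*8 = -16)
g(k) = -2*k/7 (g(k) = -(k + k)/7 = -2*k/7)
K(d, V) = -2*V/7
K(6, q)*(-86 + Y(-8, -12)) = (-2/7*(-16))*(-86 - 21/4) = (32/7)*(-365/4) = -2920/7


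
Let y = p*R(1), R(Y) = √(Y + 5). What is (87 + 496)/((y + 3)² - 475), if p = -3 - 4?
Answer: -25069/4750 + 12243*√6/9500 ≈ -2.1209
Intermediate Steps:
R(Y) = √(5 + Y)
p = -7
y = -7*√6 (y = -7*√(5 + 1) = -7*√6 ≈ -17.146)
(87 + 496)/((y + 3)² - 475) = (87 + 496)/((-7*√6 + 3)² - 475) = 583/((3 - 7*√6)² - 475) = 583/(-475 + (3 - 7*√6)²)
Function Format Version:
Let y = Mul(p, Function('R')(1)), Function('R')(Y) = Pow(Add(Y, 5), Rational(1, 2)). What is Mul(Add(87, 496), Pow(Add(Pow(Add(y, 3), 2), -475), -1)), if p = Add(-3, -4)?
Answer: Add(Rational(-25069, 4750), Mul(Rational(12243, 9500), Pow(6, Rational(1, 2)))) ≈ -2.1209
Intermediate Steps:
Function('R')(Y) = Pow(Add(5, Y), Rational(1, 2))
p = -7
y = Mul(-7, Pow(6, Rational(1, 2))) (y = Mul(-7, Pow(Add(5, 1), Rational(1, 2))) = Mul(-7, Pow(6, Rational(1, 2))) ≈ -17.146)
Mul(Add(87, 496), Pow(Add(Pow(Add(y, 3), 2), -475), -1)) = Mul(Add(87, 496), Pow(Add(Pow(Add(Mul(-7, Pow(6, Rational(1, 2))), 3), 2), -475), -1)) = Mul(583, Pow(Add(Pow(Add(3, Mul(-7, Pow(6, Rational(1, 2)))), 2), -475), -1)) = Mul(583, Pow(Add(-475, Pow(Add(3, Mul(-7, Pow(6, Rational(1, 2)))), 2)), -1))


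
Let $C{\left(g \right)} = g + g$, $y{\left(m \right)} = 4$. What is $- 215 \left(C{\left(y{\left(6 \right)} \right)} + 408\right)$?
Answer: $-89440$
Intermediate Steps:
$C{\left(g \right)} = 2 g$
$- 215 \left(C{\left(y{\left(6 \right)} \right)} + 408\right) = - 215 \left(2 \cdot 4 + 408\right) = - 215 \left(8 + 408\right) = \left(-215\right) 416 = -89440$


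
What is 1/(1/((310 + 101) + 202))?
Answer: 613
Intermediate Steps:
1/(1/((310 + 101) + 202)) = 1/(1/(411 + 202)) = 1/(1/613) = 613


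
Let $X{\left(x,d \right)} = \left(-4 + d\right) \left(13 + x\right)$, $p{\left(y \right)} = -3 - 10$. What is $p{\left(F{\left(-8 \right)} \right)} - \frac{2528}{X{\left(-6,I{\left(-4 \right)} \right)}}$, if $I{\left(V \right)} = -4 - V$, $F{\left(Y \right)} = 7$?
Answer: $\frac{541}{7} \approx 77.286$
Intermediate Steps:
$p{\left(y \right)} = -13$ ($p{\left(y \right)} = -3 - 10 = -13$)
$p{\left(F{\left(-8 \right)} \right)} - \frac{2528}{X{\left(-6,I{\left(-4 \right)} \right)}} = -13 - \frac{2528}{-52 - -24 + 13 \left(-4 - -4\right) + \left(-4 - -4\right) \left(-6\right)} = -13 - \frac{2528}{-52 + 24 + 13 \left(-4 + 4\right) + \left(-4 + 4\right) \left(-6\right)} = -13 - \frac{2528}{-52 + 24 + 13 \cdot 0 + 0 \left(-6\right)} = -13 - \frac{2528}{-52 + 24 + 0 + 0} = -13 - \frac{2528}{-28} = -13 - - \frac{632}{7} = -13 + \frac{632}{7} = \frac{541}{7}$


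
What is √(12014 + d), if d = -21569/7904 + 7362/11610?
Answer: √19512153646544130/1274520 ≈ 109.60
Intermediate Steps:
d = -10679269/5098080 (d = -21569*1/7904 + 7362*(1/11610) = -21569/7904 + 409/645 = -10679269/5098080 ≈ -2.0948)
√(12014 + d) = √(12014 - 10679269/5098080) = √(61237653851/5098080) = √19512153646544130/1274520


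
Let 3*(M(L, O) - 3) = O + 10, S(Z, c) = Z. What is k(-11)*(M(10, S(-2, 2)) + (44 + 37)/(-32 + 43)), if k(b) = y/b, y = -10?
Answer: 4300/363 ≈ 11.846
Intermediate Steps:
M(L, O) = 19/3 + O/3 (M(L, O) = 3 + (O + 10)/3 = 3 + (10 + O)/3 = 3 + (10/3 + O/3) = 19/3 + O/3)
k(b) = -10/b
k(-11)*(M(10, S(-2, 2)) + (44 + 37)/(-32 + 43)) = (-10/(-11))*((19/3 + (⅓)*(-2)) + (44 + 37)/(-32 + 43)) = (-10*(-1/11))*((19/3 - ⅔) + 81/11) = 10*(17/3 + 81*(1/11))/11 = 10*(17/3 + 81/11)/11 = (10/11)*(430/33) = 4300/363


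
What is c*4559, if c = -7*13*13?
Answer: -5393297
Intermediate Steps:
c = -1183 (c = -91*13 = -1183)
c*4559 = -1183*4559 = -5393297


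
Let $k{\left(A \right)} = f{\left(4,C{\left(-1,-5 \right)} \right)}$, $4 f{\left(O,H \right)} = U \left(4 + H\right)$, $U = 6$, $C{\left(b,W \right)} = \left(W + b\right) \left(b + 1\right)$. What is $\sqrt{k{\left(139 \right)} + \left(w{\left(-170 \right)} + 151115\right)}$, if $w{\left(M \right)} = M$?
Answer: $\sqrt{150951} \approx 388.52$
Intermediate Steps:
$C{\left(b,W \right)} = \left(1 + b\right) \left(W + b\right)$ ($C{\left(b,W \right)} = \left(W + b\right) \left(1 + b\right) = \left(1 + b\right) \left(W + b\right)$)
$f{\left(O,H \right)} = 6 + \frac{3 H}{2}$ ($f{\left(O,H \right)} = \frac{6 \left(4 + H\right)}{4} = \frac{24 + 6 H}{4} = 6 + \frac{3 H}{2}$)
$k{\left(A \right)} = 6$ ($k{\left(A \right)} = 6 + \frac{3 \left(-5 - 1 + \left(-1\right)^{2} - -5\right)}{2} = 6 + \frac{3 \left(-5 - 1 + 1 + 5\right)}{2} = 6 + \frac{3}{2} \cdot 0 = 6 + 0 = 6$)
$\sqrt{k{\left(139 \right)} + \left(w{\left(-170 \right)} + 151115\right)} = \sqrt{6 + \left(-170 + 151115\right)} = \sqrt{6 + 150945} = \sqrt{150951}$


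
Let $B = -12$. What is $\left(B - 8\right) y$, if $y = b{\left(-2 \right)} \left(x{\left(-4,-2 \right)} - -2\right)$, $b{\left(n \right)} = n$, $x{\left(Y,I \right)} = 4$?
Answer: $240$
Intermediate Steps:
$y = -12$ ($y = - 2 \left(4 - -2\right) = - 2 \left(4 + 2\right) = \left(-2\right) 6 = -12$)
$\left(B - 8\right) y = \left(-12 - 8\right) \left(-12\right) = \left(-20\right) \left(-12\right) = 240$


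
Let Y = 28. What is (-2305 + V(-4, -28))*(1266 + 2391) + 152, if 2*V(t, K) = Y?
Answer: -8378035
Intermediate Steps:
V(t, K) = 14 (V(t, K) = (½)*28 = 14)
(-2305 + V(-4, -28))*(1266 + 2391) + 152 = (-2305 + 14)*(1266 + 2391) + 152 = -2291*3657 + 152 = -8378187 + 152 = -8378035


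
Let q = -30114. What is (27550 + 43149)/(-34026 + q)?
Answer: -70699/64140 ≈ -1.1023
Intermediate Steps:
(27550 + 43149)/(-34026 + q) = (27550 + 43149)/(-34026 - 30114) = 70699/(-64140) = 70699*(-1/64140) = -70699/64140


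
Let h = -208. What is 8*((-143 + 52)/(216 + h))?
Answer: -91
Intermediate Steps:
8*((-143 + 52)/(216 + h)) = 8*((-143 + 52)/(216 - 208)) = 8*(-91/8) = -91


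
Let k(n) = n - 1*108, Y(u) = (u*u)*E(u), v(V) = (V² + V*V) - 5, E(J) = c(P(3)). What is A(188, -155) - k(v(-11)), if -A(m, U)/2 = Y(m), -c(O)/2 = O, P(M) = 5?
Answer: 706751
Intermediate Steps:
c(O) = -2*O
E(J) = -10 (E(J) = -2*5 = -10)
v(V) = -5 + 2*V² (v(V) = (V² + V²) - 5 = 2*V² - 5 = -5 + 2*V²)
Y(u) = -10*u² (Y(u) = (u*u)*(-10) = u²*(-10) = -10*u²)
A(m, U) = 20*m² (A(m, U) = -(-20)*m² = 20*m²)
k(n) = -108 + n (k(n) = n - 108 = -108 + n)
A(188, -155) - k(v(-11)) = 20*188² - (-108 + (-5 + 2*(-11)²)) = 20*35344 - (-108 + (-5 + 2*121)) = 706880 - (-108 + (-5 + 242)) = 706880 - (-108 + 237) = 706880 - 1*129 = 706880 - 129 = 706751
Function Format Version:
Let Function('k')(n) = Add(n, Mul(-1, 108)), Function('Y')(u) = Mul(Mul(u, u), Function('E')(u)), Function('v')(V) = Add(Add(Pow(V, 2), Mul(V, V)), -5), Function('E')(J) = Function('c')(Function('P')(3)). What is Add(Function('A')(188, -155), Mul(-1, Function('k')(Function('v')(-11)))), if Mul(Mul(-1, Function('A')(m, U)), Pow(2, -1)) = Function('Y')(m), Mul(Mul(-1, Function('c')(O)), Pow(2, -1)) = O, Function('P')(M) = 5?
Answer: 706751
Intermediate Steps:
Function('c')(O) = Mul(-2, O)
Function('E')(J) = -10 (Function('E')(J) = Mul(-2, 5) = -10)
Function('v')(V) = Add(-5, Mul(2, Pow(V, 2))) (Function('v')(V) = Add(Add(Pow(V, 2), Pow(V, 2)), -5) = Add(Mul(2, Pow(V, 2)), -5) = Add(-5, Mul(2, Pow(V, 2))))
Function('Y')(u) = Mul(-10, Pow(u, 2)) (Function('Y')(u) = Mul(Mul(u, u), -10) = Mul(Pow(u, 2), -10) = Mul(-10, Pow(u, 2)))
Function('A')(m, U) = Mul(20, Pow(m, 2)) (Function('A')(m, U) = Mul(-2, Mul(-10, Pow(m, 2))) = Mul(20, Pow(m, 2)))
Function('k')(n) = Add(-108, n) (Function('k')(n) = Add(n, -108) = Add(-108, n))
Add(Function('A')(188, -155), Mul(-1, Function('k')(Function('v')(-11)))) = Add(Mul(20, Pow(188, 2)), Mul(-1, Add(-108, Add(-5, Mul(2, Pow(-11, 2)))))) = Add(Mul(20, 35344), Mul(-1, Add(-108, Add(-5, Mul(2, 121))))) = Add(706880, Mul(-1, Add(-108, Add(-5, 242)))) = Add(706880, Mul(-1, Add(-108, 237))) = Add(706880, Mul(-1, 129)) = Add(706880, -129) = 706751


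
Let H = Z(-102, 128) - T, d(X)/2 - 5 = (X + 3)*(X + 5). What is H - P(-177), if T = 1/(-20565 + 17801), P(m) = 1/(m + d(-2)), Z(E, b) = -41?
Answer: -18242239/445004 ≈ -40.993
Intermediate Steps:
d(X) = 10 + 2*(3 + X)*(5 + X) (d(X) = 10 + 2*((X + 3)*(X + 5)) = 10 + 2*((3 + X)*(5 + X)) = 10 + 2*(3 + X)*(5 + X))
P(m) = 1/(16 + m) (P(m) = 1/(m + (40 + 2*(-2)² + 16*(-2))) = 1/(m + (40 + 2*4 - 32)) = 1/(m + (40 + 8 - 32)) = 1/(m + 16) = 1/(16 + m))
T = -1/2764 (T = 1/(-2764) = -1/2764 ≈ -0.00036179)
H = -113323/2764 (H = -41 - 1*(-1/2764) = -41 + 1/2764 = -113323/2764 ≈ -41.000)
H - P(-177) = -113323/2764 - 1/(16 - 177) = -113323/2764 - 1/(-161) = -113323/2764 - 1*(-1/161) = -113323/2764 + 1/161 = -18242239/445004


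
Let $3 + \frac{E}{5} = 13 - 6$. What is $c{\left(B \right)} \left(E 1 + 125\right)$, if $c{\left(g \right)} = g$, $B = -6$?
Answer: $-870$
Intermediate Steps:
$E = 20$ ($E = -15 + 5 \left(13 - 6\right) = -15 + 5 \cdot 7 = -15 + 35 = 20$)
$c{\left(B \right)} \left(E 1 + 125\right) = - 6 \left(20 \cdot 1 + 125\right) = - 6 \left(20 + 125\right) = \left(-6\right) 145 = -870$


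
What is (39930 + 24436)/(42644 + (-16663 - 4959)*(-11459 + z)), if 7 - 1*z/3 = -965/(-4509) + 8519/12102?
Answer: 195128811666/750050049958217 ≈ 0.00026015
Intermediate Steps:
z = 110628275/6063102 (z = 21 - 3*(-965/(-4509) + 8519/12102) = 21 - 3*(-965*(-1/4509) + 8519*(1/12102)) = 21 - 3*(965/4509 + 8519/12102) = 21 - 3*16696867/18189306 = 21 - 16696867/6063102 = 110628275/6063102 ≈ 18.246)
(39930 + 24436)/(42644 + (-16663 - 4959)*(-11459 + z)) = (39930 + 24436)/(42644 + (-16663 - 4959)*(-11459 + 110628275/6063102)) = 64366/(42644 - 21622*(-69366457543/6063102)) = 64366/(42644 + 749920772497373/3031551) = 64366/(750050049958217/3031551) = 64366*(3031551/750050049958217) = 195128811666/750050049958217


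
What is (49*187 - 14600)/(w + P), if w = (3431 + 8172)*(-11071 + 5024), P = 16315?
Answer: 5437/70147026 ≈ 7.7509e-5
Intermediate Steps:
w = -70163341 (w = 11603*(-6047) = -70163341)
(49*187 - 14600)/(w + P) = (49*187 - 14600)/(-70163341 + 16315) = (9163 - 14600)/(-70147026) = -5437*(-1/70147026) = 5437/70147026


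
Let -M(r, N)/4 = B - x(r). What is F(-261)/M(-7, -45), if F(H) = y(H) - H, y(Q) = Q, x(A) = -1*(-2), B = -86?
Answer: 0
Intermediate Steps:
x(A) = 2
F(H) = 0 (F(H) = H - H = 0)
M(r, N) = 352 (M(r, N) = -4*(-86 - 1*2) = -4*(-86 - 2) = -4*(-88) = 352)
F(-261)/M(-7, -45) = 0/352 = 0*(1/352) = 0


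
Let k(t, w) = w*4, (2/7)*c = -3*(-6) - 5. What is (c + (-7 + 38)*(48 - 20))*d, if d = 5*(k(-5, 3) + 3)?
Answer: 137025/2 ≈ 68513.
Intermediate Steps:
c = 91/2 (c = 7*(-3*(-6) - 5)/2 = 7*(18 - 5)/2 = (7/2)*13 = 91/2 ≈ 45.500)
k(t, w) = 4*w
d = 75 (d = 5*(4*3 + 3) = 5*(12 + 3) = 5*15 = 75)
(c + (-7 + 38)*(48 - 20))*d = (91/2 + (-7 + 38)*(48 - 20))*75 = (91/2 + 31*28)*75 = (91/2 + 868)*75 = (1827/2)*75 = 137025/2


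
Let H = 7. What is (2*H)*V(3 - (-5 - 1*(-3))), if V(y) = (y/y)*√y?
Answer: 14*√5 ≈ 31.305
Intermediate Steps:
V(y) = √y (V(y) = 1*√y = √y)
(2*H)*V(3 - (-5 - 1*(-3))) = (2*7)*√(3 - (-5 - 1*(-3))) = 14*√(3 - (-5 + 3)) = 14*√(3 - 1*(-2)) = 14*√(3 + 2) = 14*√5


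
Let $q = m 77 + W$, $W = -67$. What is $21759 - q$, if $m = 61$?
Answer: $17129$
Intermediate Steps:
$q = 4630$ ($q = 61 \cdot 77 - 67 = 4697 - 67 = 4630$)
$21759 - q = 21759 - 4630 = 17129$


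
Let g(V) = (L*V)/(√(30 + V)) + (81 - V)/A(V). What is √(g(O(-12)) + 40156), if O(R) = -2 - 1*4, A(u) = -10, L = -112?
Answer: √(4014730 + 5600*√6)/10 ≈ 200.71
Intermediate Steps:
O(R) = -6 (O(R) = -2 - 4 = -6)
g(V) = -81/10 + V/10 - 112*V/√(30 + V) (g(V) = (-112*V)/(√(30 + V)) + (81 - V)/(-10) = (-112*V)/√(30 + V) + (81 - V)*(-⅒) = -112*V/√(30 + V) + (-81/10 + V/10) = -81/10 + V/10 - 112*V/√(30 + V))
√(g(O(-12)) + 40156) = √((-81/10 + (⅒)*(-6) - 112*(-6)/√(30 - 6)) + 40156) = √((-81/10 - ⅗ - 112*(-6)/√24) + 40156) = √((-81/10 - ⅗ - 112*(-6)*√6/12) + 40156) = √((-81/10 - ⅗ + 56*√6) + 40156) = √((-87/10 + 56*√6) + 40156) = √(401473/10 + 56*√6)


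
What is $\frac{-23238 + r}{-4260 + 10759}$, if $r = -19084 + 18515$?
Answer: $- \frac{23807}{6499} \approx -3.6632$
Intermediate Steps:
$r = -569$
$\frac{-23238 + r}{-4260 + 10759} = \frac{-23238 - 569}{-4260 + 10759} = - \frac{23807}{6499}$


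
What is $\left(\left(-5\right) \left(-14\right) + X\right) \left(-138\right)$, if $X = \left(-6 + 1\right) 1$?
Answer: $-8970$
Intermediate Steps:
$X = -5$ ($X = \left(-5\right) 1 = -5$)
$\left(\left(-5\right) \left(-14\right) + X\right) \left(-138\right) = \left(\left(-5\right) \left(-14\right) - 5\right) \left(-138\right) = \left(70 - 5\right) \left(-138\right) = 65 \left(-138\right) = -8970$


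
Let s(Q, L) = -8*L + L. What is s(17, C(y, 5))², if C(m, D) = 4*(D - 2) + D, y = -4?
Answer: 14161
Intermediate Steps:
C(m, D) = -8 + 5*D (C(m, D) = 4*(-2 + D) + D = (-8 + 4*D) + D = -8 + 5*D)
s(Q, L) = -7*L
s(17, C(y, 5))² = (-7*(-8 + 5*5))² = (-7*(-8 + 25))² = (-7*17)² = (-119)² = 14161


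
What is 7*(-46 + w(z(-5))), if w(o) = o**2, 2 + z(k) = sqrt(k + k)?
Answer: -364 - 28*I*sqrt(10) ≈ -364.0 - 88.544*I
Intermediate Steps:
z(k) = -2 + sqrt(2)*sqrt(k) (z(k) = -2 + sqrt(k + k) = -2 + sqrt(2*k) = -2 + sqrt(2)*sqrt(k))
7*(-46 + w(z(-5))) = 7*(-46 + (-2 + sqrt(2)*sqrt(-5))**2) = 7*(-46 + (-2 + sqrt(2)*(I*sqrt(5)))**2) = 7*(-46 + (-2 + I*sqrt(10))**2) = -322 + 7*(-2 + I*sqrt(10))**2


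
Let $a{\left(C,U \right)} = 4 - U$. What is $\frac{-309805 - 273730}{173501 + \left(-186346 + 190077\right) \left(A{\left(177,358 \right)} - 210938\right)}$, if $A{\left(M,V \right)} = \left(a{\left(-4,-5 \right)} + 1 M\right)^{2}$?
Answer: $\frac{583535}{657758501} \approx 0.00088716$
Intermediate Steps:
$A{\left(M,V \right)} = \left(9 + M\right)^{2}$ ($A{\left(M,V \right)} = \left(\left(4 - -5\right) + 1 M\right)^{2} = \left(\left(4 + 5\right) + M\right)^{2} = \left(9 + M\right)^{2}$)
$\frac{-309805 - 273730}{173501 + \left(-186346 + 190077\right) \left(A{\left(177,358 \right)} - 210938\right)} = \frac{-309805 - 273730}{173501 + \left(-186346 + 190077\right) \left(\left(9 + 177\right)^{2} - 210938\right)} = - \frac{583535}{173501 + 3731 \left(186^{2} - 210938\right)} = - \frac{583535}{173501 + 3731 \left(34596 - 210938\right)} = - \frac{583535}{173501 + 3731 \left(-176342\right)} = - \frac{583535}{173501 - 657932002} = - \frac{583535}{-657758501} = \left(-583535\right) \left(- \frac{1}{657758501}\right) = \frac{583535}{657758501}$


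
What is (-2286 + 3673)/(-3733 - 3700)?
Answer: -1387/7433 ≈ -0.18660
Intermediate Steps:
(-2286 + 3673)/(-3733 - 3700) = 1387/(-7433) = 1387*(-1/7433) = -1387/7433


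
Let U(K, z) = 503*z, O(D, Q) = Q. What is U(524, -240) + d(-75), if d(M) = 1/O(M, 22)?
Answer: -2655839/22 ≈ -1.2072e+5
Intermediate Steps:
d(M) = 1/22
U(524, -240) + d(-75) = 503*(-240) + 1/22 = -120720 + 1/22 = -2655839/22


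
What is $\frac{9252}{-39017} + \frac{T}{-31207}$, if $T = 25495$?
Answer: $- \frac{116678689}{110691229} \approx -1.0541$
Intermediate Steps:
$\frac{9252}{-39017} + \frac{T}{-31207} = \frac{9252}{-39017} + \frac{25495}{-31207} = 9252 \left(- \frac{1}{39017}\right) + 25495 \left(- \frac{1}{31207}\right) = - \frac{9252}{39017} - \frac{25495}{31207} = - \frac{116678689}{110691229}$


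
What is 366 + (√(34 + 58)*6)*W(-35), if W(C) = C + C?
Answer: 366 - 840*√23 ≈ -3662.5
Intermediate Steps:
W(C) = 2*C
366 + (√(34 + 58)*6)*W(-35) = 366 + (√(34 + 58)*6)*(2*(-35)) = 366 + (√92*6)*(-70) = 366 + ((2*√23)*6)*(-70) = 366 + (12*√23)*(-70) = 366 - 840*√23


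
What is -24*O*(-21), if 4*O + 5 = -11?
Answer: -2016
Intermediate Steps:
O = -4 (O = -5/4 + (¼)*(-11) = -5/4 - 11/4 = -4)
-24*O*(-21) = -24*(-4)*(-21) = 96*(-21) = -2016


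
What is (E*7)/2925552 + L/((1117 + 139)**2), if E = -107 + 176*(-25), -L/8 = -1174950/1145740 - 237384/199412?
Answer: -158471604526070177/14710467290572456152 ≈ -0.010773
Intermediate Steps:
L = 50627947356/2855928811 (L = -8*(-1174950/1145740 - 237384/199412) = -8*(-1174950*1/1145740 - 237384*1/199412) = -8*(-117495/114574 - 59346/49853) = -8*(-12656986839/5711857622) = 50627947356/2855928811 ≈ 17.727)
E = -4507 (E = -107 - 4400 = -4507)
(E*7)/2925552 + L/((1117 + 139)**2) = -4507*7/2925552 + 50627947356/(2855928811*((1117 + 139)**2)) = -31549*1/2925552 + 50627947356/(2855928811*(1256**2)) = -4507/417936 + (50627947356/2855928811)/1577536 = -4507/417936 + (50627947356/2855928811)*(1/1577536) = -4507/417936 + 12656986839/1126332628197424 = -158471604526070177/14710467290572456152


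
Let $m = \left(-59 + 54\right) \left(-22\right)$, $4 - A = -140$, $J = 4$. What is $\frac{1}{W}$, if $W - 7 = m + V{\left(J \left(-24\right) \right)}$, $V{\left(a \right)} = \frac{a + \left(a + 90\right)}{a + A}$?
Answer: $\frac{8}{919} \approx 0.0087051$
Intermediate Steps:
$A = 144$ ($A = 4 - -140 = 4 + 140 = 144$)
$V{\left(a \right)} = \frac{90 + 2 a}{144 + a}$ ($V{\left(a \right)} = \frac{a + \left(a + 90\right)}{a + 144} = \frac{a + \left(90 + a\right)}{144 + a} = \frac{90 + 2 a}{144 + a}$)
$m = 110$ ($m = \left(-5\right) \left(-22\right) = 110$)
$W = \frac{919}{8}$ ($W = 7 + \left(110 + \frac{2 \left(45 + 4 \left(-24\right)\right)}{144 + 4 \left(-24\right)}\right) = 7 + \left(110 + \frac{2 \left(45 - 96\right)}{144 - 96}\right) = 7 + \left(110 + 2 \cdot \frac{1}{48} \left(-51\right)\right) = 7 + \left(110 - \frac{17}{8}\right) = 7 + \frac{863}{8} = \frac{919}{8} \approx 114.88$)
$\frac{1}{W} = \frac{1}{\frac{919}{8}} = \frac{8}{919}$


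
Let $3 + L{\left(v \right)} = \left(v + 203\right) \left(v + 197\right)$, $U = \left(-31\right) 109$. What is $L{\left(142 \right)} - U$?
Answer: $120331$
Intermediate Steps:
$U = -3379$
$L{\left(v \right)} = -3 + \left(197 + v\right) \left(203 + v\right)$ ($L{\left(v \right)} = -3 + \left(v + 203\right) \left(v + 197\right) = -3 + \left(203 + v\right) \left(197 + v\right) = -3 + \left(197 + v\right) \left(203 + v\right)$)
$L{\left(142 \right)} - U = \left(39988 + 142^{2} + 400 \cdot 142\right) - -3379 = \left(39988 + 20164 + 56800\right) + 3379 = 116952 + 3379 = 120331$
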